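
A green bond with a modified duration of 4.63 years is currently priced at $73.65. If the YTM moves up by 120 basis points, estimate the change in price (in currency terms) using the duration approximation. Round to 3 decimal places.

-$4.092

Duration approximation: ΔP/P ≈ -D_mod · Δy = -4.63 × (+0.012) = -0.055560.
ΔP ≈ 73.65 × (-0.055560) = -4.091994.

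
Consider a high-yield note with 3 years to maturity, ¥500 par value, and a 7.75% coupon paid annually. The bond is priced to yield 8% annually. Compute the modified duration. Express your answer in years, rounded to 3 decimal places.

2.582 years

Periodic yield y = 0.08. First find Macaulay duration:
  t   CF        PV=CF/(1+0.08)^t    t·PV
  1        38.75        35.8796        35.8796
  2        38.75        33.2219        66.4438
  3       538.75       427.6771     1,283.0314
  Σ                    496.7786     1,385.3547
P = 496.7786; Macaulay duration = 1,385.3547 / 496.7786 = 2.78868 years.
Modified duration = D_Mac / (1 + y) = 2.78868 / 1.08 = 2.58211 years.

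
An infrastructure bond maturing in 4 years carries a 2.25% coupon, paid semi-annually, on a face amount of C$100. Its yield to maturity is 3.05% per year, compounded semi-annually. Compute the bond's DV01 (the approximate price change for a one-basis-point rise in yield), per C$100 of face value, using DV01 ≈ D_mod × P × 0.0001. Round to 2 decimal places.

Periodic yield y = 0.01525.
  t   CF        PV=CF/(1+0.01525)^t    t·PV
  1        1.125         1.1081         1.1081
  2        1.125         1.0915         2.1829
  3        1.125         1.0751         3.2252
  4        1.125         1.0589         4.2357
  5        1.125         1.0430         5.2150
  6        1.125         1.0273         6.1640
  7        1.125         1.0119         7.0834
  8      101.125        89.5931       716.7448
  Σ                     97.0089       745.9591
P = 97.0089; D_Mac = 7.68960 half-year periods = 3.84480 yrs; D_mod = 3.78705 yrs.
DV01 ≈ 3.78705 × 97.0089 × 0.0001 = 0.036738.

C$0.04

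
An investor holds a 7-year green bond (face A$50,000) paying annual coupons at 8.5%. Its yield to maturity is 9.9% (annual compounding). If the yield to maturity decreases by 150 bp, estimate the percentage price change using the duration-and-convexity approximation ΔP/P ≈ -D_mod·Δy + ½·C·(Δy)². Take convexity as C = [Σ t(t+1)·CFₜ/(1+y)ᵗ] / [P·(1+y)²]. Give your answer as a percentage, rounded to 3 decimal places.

+7.876%

With y = 0.099:
  t   CF        PV=CF/(1+0.099)^t    t·PV        t(t+1)·PV
  1     4,250.00     3,867.1520     3,867.1520       7,734.3039
  2     4,250.00     3,518.7916     7,037.5832      21,112.7495
  3     4,250.00     3,201.8122     9,605.4365      38,421.7462
  4     4,250.00     2,913.3869    11,653.5475      58,267.7376
  5     4,250.00     2,650.9435    13,254.7174      79,528.3043
  6     4,250.00     2,412.1415    14,472.8488     101,309.9418
  7    54,250.00    28,016.6301   196,116.4104   1,568,931.2832
  Σ                 46,580.8576   256,007.6958   1,875,306.0666
P = 46,580.8576; D_Mac = 5.49599 yrs; D_mod = 5.00090 yrs; C = 33.33261.
Duration effect: -5.00090 × (-0.015) = +0.075013
Convexity effect: 0.5 × 33.33261 × (-0.015)² = +0.0037499
ΔP/P ≈ +0.075013 + 0.0037499 = +0.078763 = +7.8763%.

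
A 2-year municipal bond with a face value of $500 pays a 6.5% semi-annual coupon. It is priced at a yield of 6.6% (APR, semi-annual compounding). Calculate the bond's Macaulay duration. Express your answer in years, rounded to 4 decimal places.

1.9074 years

Periodic yield y = 0.033. Discount each cash flow and weight by its period:
  t   CF        PV=CF/(1+0.033)^t    t·PV
  1        16.25        15.7309        15.7309
  2        16.25        15.2283        30.4567
  3        16.25        14.7419        44.2256
  4       516.25       453.3763     1,813.5051
  Σ                    499.0774     1,903.9182
Price P = Σ PV = 499.0774.
Macaulay duration = Σ(t·PV) / P = 1,903.9182 / 499.0774 = 3.81488 half-year periods.
In years: 3.81488 / 2 = 1.90744 years.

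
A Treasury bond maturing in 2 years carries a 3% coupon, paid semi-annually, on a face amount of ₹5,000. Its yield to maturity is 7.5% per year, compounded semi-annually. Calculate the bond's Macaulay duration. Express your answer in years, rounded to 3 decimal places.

1.954 years

Periodic yield y = 0.0375. Discount each cash flow and weight by its period:
  t   CF        PV=CF/(1+0.0375)^t    t·PV
  1        75.00        72.2892        72.2892
  2        75.00        69.6763       139.3526
  3        75.00        67.1579       201.4736
  4     5,075.00     4,380.0960    17,520.3838
  Σ                  4,589.2193    17,933.4992
Price P = Σ PV = 4,589.2193.
Macaulay duration = Σ(t·PV) / P = 17,933.4992 / 4,589.2193 = 3.90775 half-year periods.
In years: 3.90775 / 2 = 1.95387 years.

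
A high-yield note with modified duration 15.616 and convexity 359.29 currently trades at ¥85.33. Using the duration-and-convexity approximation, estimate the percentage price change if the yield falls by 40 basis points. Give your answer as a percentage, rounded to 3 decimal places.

+6.534%

Duration effect: -D_mod·Δy = -15.616 × (-0.004) = +0.062464
Convexity effect: ½·C·(Δy)² = 0.5 × 359.29 × (-0.004)² = +0.00287432
ΔP/P ≈ +0.062464 + 0.00287432 = +0.06533832
= +6.533832%.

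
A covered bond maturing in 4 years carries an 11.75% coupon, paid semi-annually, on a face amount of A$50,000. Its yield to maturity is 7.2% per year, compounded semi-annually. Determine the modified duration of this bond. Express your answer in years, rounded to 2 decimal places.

Periodic yield y = 0.036. First find Macaulay duration:
  t   CF        PV=CF/(1+0.036)^t    t·PV
  1     2,937.50     2,835.4247     2,835.4247
  2     2,937.50     2,736.8964     5,473.7929
  3     2,937.50     2,641.7919     7,925.3758
  4     2,937.50     2,549.9922    10,199.9688
  5     2,937.50     2,461.3824    12,306.9122
  6     2,937.50     2,375.8518    14,255.1107
  7     2,937.50     2,293.2932    16,053.0526
  8    52,937.50    39,891.9609   319,135.6870
  Σ                 57,786.5936   388,185.3246
P = 57,786.5936; Macaulay duration = 388,185.3246 / 57,786.5936 = 6.71757 half-year periods = 3.35878 years.
Modified duration = D_Mac / (1 + y) = 3.35878 / 1.036 = 3.24207 years.

3.24 years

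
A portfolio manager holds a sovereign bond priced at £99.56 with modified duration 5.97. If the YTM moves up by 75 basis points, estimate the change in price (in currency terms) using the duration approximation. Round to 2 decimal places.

Duration approximation: ΔP/P ≈ -D_mod · Δy = -5.97 × (+0.0075) = -0.044775.
ΔP ≈ 99.56 × (-0.044775) = -4.457799.

-£4.46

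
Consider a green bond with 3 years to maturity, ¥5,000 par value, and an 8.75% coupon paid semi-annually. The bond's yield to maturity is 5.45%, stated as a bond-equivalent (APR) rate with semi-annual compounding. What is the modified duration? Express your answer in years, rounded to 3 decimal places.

2.645 years

Periodic yield y = 0.02725. First find Macaulay duration:
  t   CF        PV=CF/(1+0.02725)^t    t·PV
  1       218.75       212.9472       212.9472
  2       218.75       207.2983       414.5966
  3       218.75       201.7993       605.3978
  4       218.75       196.4461       785.7845
  5       218.75       191.2350       956.1748
  6     5,218.75     4,441.2947    26,647.7683
  Σ                  5,451.0206    29,622.6693
P = 5,451.0206; Macaulay duration = 29,622.6693 / 5,451.0206 = 5.43433 half-year periods = 2.71717 years.
Modified duration = D_Mac / (1 + y) = 2.71717 / 1.02725 = 2.64509 years.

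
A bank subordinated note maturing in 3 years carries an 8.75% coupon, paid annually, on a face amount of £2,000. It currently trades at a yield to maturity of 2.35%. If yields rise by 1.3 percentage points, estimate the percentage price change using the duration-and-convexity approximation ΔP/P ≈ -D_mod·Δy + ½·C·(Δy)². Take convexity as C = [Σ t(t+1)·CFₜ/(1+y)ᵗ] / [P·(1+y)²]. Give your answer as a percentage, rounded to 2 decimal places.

-3.45%

With y = 0.0235:
  t   CF        PV=CF/(1+0.0235)^t    t·PV        t(t+1)·PV
  1       175.00       170.9819       170.9819         341.9638
  2       175.00       167.0561       334.1122       1,002.3366
  3     2,175.00     2,028.5967     6,085.7902      24,343.1607
  Σ                  2,366.6348     6,590.8843      25,687.4612
P = 2,366.6348; D_Mac = 2.78492 yrs; D_mod = 2.72098 yrs; C = 10.36130.
Duration effect: -2.72098 × (+0.013) = -0.035373
Convexity effect: 0.5 × 10.36130 × (0.013)² = +0.0008755
ΔP/P ≈ -0.035373 + 0.0008755 = -0.034497 = -3.4497%.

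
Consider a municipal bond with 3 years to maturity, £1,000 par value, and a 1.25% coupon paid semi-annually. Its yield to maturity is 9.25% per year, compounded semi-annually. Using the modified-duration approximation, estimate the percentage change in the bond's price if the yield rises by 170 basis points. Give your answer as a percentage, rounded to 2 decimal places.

-4.79%

Periodic yield y = 0.04625. Modified duration first:
  t   CF        PV=CF/(1+0.04625)^t    t·PV
  1         6.25         5.9737         5.9737
  2         6.25         5.7096        11.4193
  3         6.25         5.4572        16.3717
  4         6.25         5.2160        20.8640
  5         6.25         4.9854        24.9272
  6     1,006.25       767.1726     4,603.0354
  Σ                    794.5146     4,682.5914
P = 794.5146; D_Mac = 5.89365 half-year periods = 2.94683 yrs; D_mod = 2.94683/(1+0.04625) = 2.81656 yrs.
ΔP/P ≈ -D_mod · Δy = -2.81656 × (+0.017) = -0.047882 = -4.7882%.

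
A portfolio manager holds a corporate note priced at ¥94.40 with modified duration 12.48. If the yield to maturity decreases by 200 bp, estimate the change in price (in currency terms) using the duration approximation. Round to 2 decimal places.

Duration approximation: ΔP/P ≈ -D_mod · Δy = -12.48 × (-0.02) = +0.249600.
ΔP ≈ 94.40 × (+0.249600) = +23.56224.

+¥23.56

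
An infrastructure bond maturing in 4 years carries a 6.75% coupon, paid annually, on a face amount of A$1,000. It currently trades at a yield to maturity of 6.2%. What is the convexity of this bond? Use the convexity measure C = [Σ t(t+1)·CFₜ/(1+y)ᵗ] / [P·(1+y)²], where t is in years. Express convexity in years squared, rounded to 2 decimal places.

15.62

With y = 0.062:
  t   CF        PV=CF/(1+0.062)^t    t·PV        t(t+1)·PV
  1        67.50        63.5593        63.5593         127.1186
  2        67.50        59.8487       119.6974         359.0922
  3        67.50        56.3547       169.0641         676.2565
  4     1,067.50       839.2084     3,356.8336      16,784.1678
  Σ                  1,018.9711     3,709.1544      17,946.6352
P = 1,018.9711.
Convexity = Σ t(t+1)·PV / [P·(1+y)²] = 17,946.6352 / (1,018.9711 × 1.127844) = 15.61608.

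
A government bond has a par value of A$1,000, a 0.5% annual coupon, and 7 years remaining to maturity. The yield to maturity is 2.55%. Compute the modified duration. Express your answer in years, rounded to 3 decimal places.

6.716 years

Periodic yield y = 0.0255. First find Macaulay duration:
  t   CF        PV=CF/(1+0.0255)^t    t·PV
  1         5.00         4.8757         4.8757
  2         5.00         4.7544         9.5089
  3         5.00         4.6362        13.9086
  4         5.00         4.5209        18.0837
  5         5.00         4.4085        22.0425
  6         5.00         4.2989        25.7933
  7     1,005.00       842.5902     5,898.1315
  Σ                    870.0848     5,992.3442
P = 870.0848; Macaulay duration = 5,992.3442 / 870.0848 = 6.88708 years.
Modified duration = D_Mac / (1 + y) = 6.88708 / 1.0255 = 6.71583 years.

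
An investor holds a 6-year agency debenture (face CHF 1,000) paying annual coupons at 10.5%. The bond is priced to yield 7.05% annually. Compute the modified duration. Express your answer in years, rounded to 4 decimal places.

4.5230 years

Periodic yield y = 0.0705. First find Macaulay duration:
  t   CF        PV=CF/(1+0.0705)^t    t·PV
  1       105.00        98.0850        98.0850
  2       105.00        91.6254       183.2508
  3       105.00        85.5912       256.7737
  4       105.00        79.9544       319.8178
  5       105.00        74.6889       373.4444
  6     1,105.00       734.2471     4,405.4827
  Σ                  1,164.1921     5,636.8544
P = 1,164.1921; Macaulay duration = 5,636.8544 / 1,164.1921 = 4.84186 years.
Modified duration = D_Mac / (1 + y) = 4.84186 / 1.0705 = 4.52299 years.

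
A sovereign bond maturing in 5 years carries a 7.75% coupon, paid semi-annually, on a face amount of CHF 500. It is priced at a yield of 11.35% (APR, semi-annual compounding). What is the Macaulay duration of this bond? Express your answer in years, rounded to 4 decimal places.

4.1712 years

Periodic yield y = 0.05675. Discount each cash flow and weight by its period:
  t   CF        PV=CF/(1+0.05675)^t    t·PV
  1       19.375        18.3345        18.3345
  2       19.375        17.3499        34.6998
  3       19.375        16.4182        49.2545
  4       19.375        15.5365        62.1459
  5       19.375        14.7021        73.5107
  6       19.375        13.9126        83.4756
  7       19.375        13.1655        92.1582
  8       19.375        12.4584        99.6675
  9       19.375        11.7894       106.1045
  10     519.375       299.0601     2,990.6010
  Σ                    432.7272     3,609.9523
Price P = Σ PV = 432.7272.
Macaulay duration = Σ(t·PV) / P = 3,609.9523 / 432.7272 = 8.34233 half-year periods.
In years: 8.34233 / 2 = 4.17116 years.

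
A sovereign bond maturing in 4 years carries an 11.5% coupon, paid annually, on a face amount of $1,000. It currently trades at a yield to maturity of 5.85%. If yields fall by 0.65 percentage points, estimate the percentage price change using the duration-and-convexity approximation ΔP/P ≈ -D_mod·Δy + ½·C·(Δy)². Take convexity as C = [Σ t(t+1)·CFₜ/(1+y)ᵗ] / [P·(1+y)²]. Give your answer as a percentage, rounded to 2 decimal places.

+2.17%

With y = 0.0585:
  t   CF        PV=CF/(1+0.0585)^t    t·PV        t(t+1)·PV
  1       115.00       108.6443       108.6443         217.2886
  2       115.00       102.6399       205.2798         615.8393
  3       115.00        96.9673       290.9019       1,163.6075
  4     1,115.00       888.2013     3,552.8053      17,764.0266
  Σ                  1,196.4528     4,157.6312      19,760.7619
P = 1,196.4528; D_Mac = 3.47496 yrs; D_mod = 3.28291 yrs; C = 14.74098.
Duration effect: -3.28291 × (-0.0065) = +0.021339
Convexity effect: 0.5 × 14.74098 × (-0.0065)² = +0.0003114
ΔP/P ≈ +0.021339 + 0.0003114 = +0.021650 = +2.1650%.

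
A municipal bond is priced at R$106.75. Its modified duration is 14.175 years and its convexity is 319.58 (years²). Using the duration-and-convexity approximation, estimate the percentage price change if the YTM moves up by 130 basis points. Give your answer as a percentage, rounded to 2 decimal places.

Duration effect: -D_mod·Δy = -14.175 × (+0.013) = -0.184275
Convexity effect: ½·C·(Δy)² = 0.5 × 319.58 × (0.013)² = +0.02700451
ΔP/P ≈ -0.184275 + 0.02700451 = -0.15727049
= -15.727049%.

-15.73%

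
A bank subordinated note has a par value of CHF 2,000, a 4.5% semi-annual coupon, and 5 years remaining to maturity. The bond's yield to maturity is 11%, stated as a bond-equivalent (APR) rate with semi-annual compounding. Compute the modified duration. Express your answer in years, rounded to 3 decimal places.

4.213 years

Periodic yield y = 0.055. First find Macaulay duration:
  t   CF        PV=CF/(1+0.055)^t    t·PV
  1        45.00        42.6540        42.6540
  2        45.00        40.4304        80.8607
  3        45.00        38.3226       114.9678
  4        45.00        36.3248       145.2990
  5        45.00        34.4310       172.1552
  6        45.00        32.6361       195.8164
  7        45.00        30.9347       216.5426
  8        45.00        29.3219       234.5756
  9        45.00        27.7933       250.1399
  10    2,045.00     1,197.2055    11,972.0553
  Σ                  1,510.0543    13,425.0666
P = 1,510.0543; Macaulay duration = 13,425.0666 / 1,510.0543 = 8.89045 half-year periods = 4.44523 years.
Modified duration = D_Mac / (1 + y) = 4.44523 / 1.055 = 4.21348 years.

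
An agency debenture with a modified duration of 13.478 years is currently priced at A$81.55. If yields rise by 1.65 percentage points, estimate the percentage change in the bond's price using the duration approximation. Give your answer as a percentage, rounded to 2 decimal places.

-22.24%

Duration approximation: ΔP/P ≈ -D_mod · Δy = -13.478 × (+0.0165) = -0.222387.
As a percentage: -22.2387%.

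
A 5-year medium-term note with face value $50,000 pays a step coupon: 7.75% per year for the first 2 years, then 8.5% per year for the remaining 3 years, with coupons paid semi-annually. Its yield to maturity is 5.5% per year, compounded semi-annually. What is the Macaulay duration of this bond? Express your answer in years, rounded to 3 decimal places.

Periodic yield y = 0.0275. Discount each cash flow and weight by its period:
  t   CF        PV=CF/(1+0.0275)^t    t·PV
  1     1,937.50     1,885.6448     1,885.6448
  2     1,937.50     1,835.1774     3,670.3548
  3     1,937.50     1,786.0607     5,358.1822
  4     1,937.50     1,738.2586     6,953.0344
  5     2,125.00     1,855.4522     9,277.2612
  6     2,125.00     1,805.7929    10,834.7576
  7     2,125.00     1,757.4627    12,302.2390
  8     2,125.00     1,710.4260    13,683.4080
  9     2,125.00     1,664.6482    14,981.8336
  10   52,125.00    39,739.9908   397,399.9082
  Σ                 55,778.9144   476,346.6239
Price P = Σ PV = 55,778.9144.
Macaulay duration = Σ(t·PV) / P = 476,346.6239 / 55,778.9144 = 8.53990 half-year periods.
In years: 8.53990 / 2 = 4.26995 years.

4.270 years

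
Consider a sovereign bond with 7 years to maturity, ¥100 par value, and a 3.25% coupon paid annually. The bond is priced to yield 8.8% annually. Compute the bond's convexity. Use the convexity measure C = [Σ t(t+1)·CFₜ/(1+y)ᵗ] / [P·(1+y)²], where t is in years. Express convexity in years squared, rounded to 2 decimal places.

With y = 0.088:
  t   CF        PV=CF/(1+0.088)^t    t·PV        t(t+1)·PV
  1         3.25         2.9871         2.9871           5.9743
  2         3.25         2.7455         5.4911          16.4732
  3         3.25         2.5235         7.5704          30.2815
  4         3.25         2.3194         9.2774          46.3872
  5         3.25         2.1318        10.6588          63.9529
  6         3.25         1.9593        11.7560          82.2923
  7       103.25        57.2121       400.4846       3,203.8769
  Σ                     71.8787       448.2255       3,449.2382
P = 71.8787.
Convexity = Σ t(t+1)·PV / [P·(1+y)²] = 3,449.2382 / (71.8787 × 1.183744) = 40.53829.

40.54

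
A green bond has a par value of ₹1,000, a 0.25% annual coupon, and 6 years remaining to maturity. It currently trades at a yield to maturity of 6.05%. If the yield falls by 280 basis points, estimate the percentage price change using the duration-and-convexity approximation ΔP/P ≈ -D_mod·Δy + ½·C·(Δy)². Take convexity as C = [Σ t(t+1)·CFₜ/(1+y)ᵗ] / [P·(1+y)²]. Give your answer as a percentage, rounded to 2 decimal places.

With y = 0.0605:
  t   CF        PV=CF/(1+0.0605)^t    t·PV        t(t+1)·PV
  1         2.50         2.3574         2.3574           4.7148
  2         2.50         2.2229         4.4458          13.3374
  3         2.50         2.0961         6.2882          25.1530
  4         2.50         1.9765         7.9060          39.5300
  5         2.50         1.8637         9.3187          55.9124
  6     1,002.50       704.7261     4,228.3565      29,598.4954
  Σ                    715.2427     4,258.6726      29,737.1429
P = 715.2427; D_Mac = 5.95416 yrs; D_mod = 5.61449 yrs; C = 36.96787.
Duration effect: -5.61449 × (-0.028) = +0.157206
Convexity effect: 0.5 × 36.96787 × (-0.028)² = +0.0144914
ΔP/P ≈ +0.157206 + 0.0144914 = +0.171697 = +17.1697%.

+17.17%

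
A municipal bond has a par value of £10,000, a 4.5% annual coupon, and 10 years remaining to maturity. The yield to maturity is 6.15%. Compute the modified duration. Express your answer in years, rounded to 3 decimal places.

7.663 years

Periodic yield y = 0.0615. First find Macaulay duration:
  t   CF        PV=CF/(1+0.0615)^t    t·PV
  1       450.00       423.9284       423.9284
  2       450.00       399.3673       798.7346
  3       450.00       376.2292     1,128.6876
  4       450.00       354.4317     1,417.7267
  5       450.00       333.8970     1,669.4850
  6       450.00       314.5521     1,887.3123
  7       450.00       296.3279     2,074.2952
  8       450.00       279.1596     2,233.2766
  9       450.00       262.9859     2,366.8734
  10   10,450.00     5,753.2905    57,532.9053
  Σ                  8,794.1696    71,533.2252
P = 8,794.1696; Macaulay duration = 71,533.2252 / 8,794.1696 = 8.13416 years.
Modified duration = D_Mac / (1 + y) = 8.13416 / 1.0615 = 7.66290 years.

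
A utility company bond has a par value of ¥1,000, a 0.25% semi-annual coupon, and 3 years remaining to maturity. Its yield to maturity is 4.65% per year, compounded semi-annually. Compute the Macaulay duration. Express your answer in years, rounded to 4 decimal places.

2.9899 years

Periodic yield y = 0.02325. Discount each cash flow and weight by its period:
  t   CF        PV=CF/(1+0.02325)^t    t·PV
  1         1.25         1.2216         1.2216
  2         1.25         1.1938         2.3877
  3         1.25         1.1667         3.5001
  4         1.25         1.1402         4.5608
  5         1.25         1.1143         5.5715
  6     1,001.25       872.2722     5,233.6329
  Σ                    878.1088     5,250.8747
Price P = Σ PV = 878.1088.
Macaulay duration = Σ(t·PV) / P = 5,250.8747 / 878.1088 = 5.97975 half-year periods.
In years: 5.97975 / 2 = 2.98988 years.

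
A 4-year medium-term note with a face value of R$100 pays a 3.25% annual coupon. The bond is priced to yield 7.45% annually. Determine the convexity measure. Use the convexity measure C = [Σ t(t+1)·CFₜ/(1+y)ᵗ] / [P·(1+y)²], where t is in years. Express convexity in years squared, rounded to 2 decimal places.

With y = 0.0745:
  t   CF        PV=CF/(1+0.0745)^t    t·PV        t(t+1)·PV
  1         3.25         3.0247         3.0247           6.0493
  2         3.25         2.8149         5.6299          16.8897
  3         3.25         2.6198         7.8593          31.4373
  4       103.25        77.4577       309.8306       1,549.1532
  Σ                     85.9170       326.3445       1,603.5296
P = 85.9170.
Convexity = Σ t(t+1)·PV / [P·(1+y)²] = 1,603.5296 / (85.9170 × 1.154550) = 16.16534.

16.17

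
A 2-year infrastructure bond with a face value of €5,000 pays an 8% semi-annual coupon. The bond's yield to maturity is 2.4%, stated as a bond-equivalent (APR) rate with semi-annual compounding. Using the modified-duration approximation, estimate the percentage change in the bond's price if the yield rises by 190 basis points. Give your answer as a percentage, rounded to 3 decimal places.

Periodic yield y = 0.012. Modified duration first:
  t   CF        PV=CF/(1+0.012)^t    t·PV
  1       200.00       197.6285       197.6285
  2       200.00       195.2850       390.5701
  3       200.00       192.9694       578.9082
  4     5,200.00     4,957.7120    19,830.8480
  Σ                  5,543.5949    20,997.9547
P = 5,543.5949; D_Mac = 3.78779 half-year periods = 1.89389 yrs; D_mod = 1.89389/(1+0.012) = 1.87144 yrs.
ΔP/P ≈ -D_mod · Δy = -1.87144 × (+0.019) = -0.035557 = -3.5557%.

-3.556%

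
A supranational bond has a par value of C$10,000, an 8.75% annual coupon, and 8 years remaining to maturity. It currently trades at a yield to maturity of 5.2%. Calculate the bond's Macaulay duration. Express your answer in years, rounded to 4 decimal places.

6.2793 years

Periodic yield y = 0.052. Discount each cash flow and weight by its year:
  t   CF        PV=CF/(1+0.052)^t    t·PV
  1       875.00       831.7490       831.7490
  2       875.00       790.6360     1,581.2720
  3       875.00       751.5551     2,254.6653
  4       875.00       714.4060     2,857.6240
  5       875.00       679.0932     3,395.4658
  6       875.00       645.5258     3,873.1549
  7       875.00       613.6177     4,295.3239
  8    10,875.00     7,249.4214    57,995.3714
  Σ                 12,276.0042    77,084.6263
Price P = Σ PV = 12,276.0042.
Macaulay duration = Σ(t·PV) / P = 77,084.6263 / 12,276.0042 = 6.27929 years.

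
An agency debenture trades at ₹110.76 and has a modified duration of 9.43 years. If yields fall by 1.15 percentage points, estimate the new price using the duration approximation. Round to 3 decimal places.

Duration approximation: ΔP/P ≈ -D_mod · Δy = -9.43 × (-0.0115) = +0.108445.
New price ≈ 110.76 × (1 + 0.108445) = 122.7713682.

₹122.771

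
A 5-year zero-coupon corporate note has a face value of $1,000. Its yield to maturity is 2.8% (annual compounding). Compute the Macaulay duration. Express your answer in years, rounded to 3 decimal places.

5.000 years

A zero-coupon bond has a single cash flow at maturity, so its Macaulay duration equals its maturity: 5 years.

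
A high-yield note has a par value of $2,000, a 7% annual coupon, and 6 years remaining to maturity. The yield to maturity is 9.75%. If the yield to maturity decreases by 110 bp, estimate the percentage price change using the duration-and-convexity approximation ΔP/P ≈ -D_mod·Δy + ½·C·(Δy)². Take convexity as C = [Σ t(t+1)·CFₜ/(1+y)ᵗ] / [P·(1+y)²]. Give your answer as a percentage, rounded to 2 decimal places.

With y = 0.0975:
  t   CF        PV=CF/(1+0.0975)^t    t·PV        t(t+1)·PV
  1       140.00       127.5626       127.5626         255.1253
  2       140.00       116.2302       232.4604         697.3812
  3       140.00       105.9045       317.7135       1,270.8541
  4       140.00        96.4961       385.9845       1,929.9227
  5       140.00        87.9236       439.6179       2,637.7076
  6     2,140.00     1,224.5784     7,347.4705      51,432.2934
  Σ                  1,758.6955     8,850.8095      58,223.2843
P = 1,758.6955; D_Mac = 5.03260 yrs; D_mod = 4.58551 yrs; C = 27.48508.
Duration effect: -4.58551 × (-0.011) = +0.050441
Convexity effect: 0.5 × 27.48508 × (-0.011)² = +0.0016628
ΔP/P ≈ +0.050441 + 0.0016628 = +0.052103 = +5.2103%.

+5.21%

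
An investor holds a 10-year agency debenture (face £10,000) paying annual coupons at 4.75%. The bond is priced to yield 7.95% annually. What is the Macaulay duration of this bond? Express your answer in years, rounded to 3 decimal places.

Periodic yield y = 0.0795. Discount each cash flow and weight by its year:
  t   CF        PV=CF/(1+0.0795)^t    t·PV
  1       475.00       440.0185       440.0185
  2       475.00       407.6133       815.2265
  3       475.00       377.5945     1,132.7835
  4       475.00       349.7865     1,399.1459
  5       475.00       324.0264     1,620.1319
  6       475.00       300.1634     1,800.9804
  7       475.00       278.0578     1,946.4046
  8       475.00       257.5802     2,060.6414
  9       475.00       238.6106     2,147.4957
  10   10,475.00     4,874.4718    48,744.7183
  Σ                  7,847.9230    62,107.5468
Price P = Σ PV = 7,847.9230.
Macaulay duration = Σ(t·PV) / P = 62,107.5468 / 7,847.9230 = 7.91388 years.

7.914 years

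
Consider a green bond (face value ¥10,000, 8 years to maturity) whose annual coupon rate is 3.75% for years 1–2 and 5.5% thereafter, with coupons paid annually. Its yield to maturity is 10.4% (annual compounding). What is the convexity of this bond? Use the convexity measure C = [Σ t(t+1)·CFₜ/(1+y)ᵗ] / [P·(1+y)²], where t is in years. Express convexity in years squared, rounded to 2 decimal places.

With y = 0.104:
  t   CF        PV=CF/(1+0.104)^t    t·PV        t(t+1)·PV
  1       375.00       339.6739       339.6739         679.3478
  2       375.00       307.6756       615.3513       1,846.0539
  3       550.00       408.7478     1,226.2435       4,904.9741
  4       550.00       370.2426     1,480.9704       7,404.8522
  5       550.00       335.3647     1,676.8234      10,060.9404
  6       550.00       303.7724     1,822.6341      12,758.4389
  7       550.00       275.1561     1,926.0928      15,408.7427
  8    10,550.00     4,780.7923    38,246.3381     344,217.0426
  Σ                  7,121.4254    47,334.1276     397,280.3925
P = 7,121.4254.
Convexity = Σ t(t+1)·PV / [P·(1+y)²] = 397,280.3925 / (7,121.4254 × 1.218816) = 45.77117.

45.77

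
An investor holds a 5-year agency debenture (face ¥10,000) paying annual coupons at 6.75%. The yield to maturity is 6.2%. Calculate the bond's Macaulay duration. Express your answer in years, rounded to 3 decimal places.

4.414 years

Periodic yield y = 0.062. Discount each cash flow and weight by its year:
  t   CF        PV=CF/(1+0.062)^t    t·PV
  1       675.00       635.5932       635.5932
  2       675.00       598.4870     1,196.9740
  3       675.00       563.5471     1,690.6413
  4       675.00       530.6470     2,122.5880
  5    10,675.00     7,902.1506    39,510.7528
  Σ                 10,230.4249    45,156.5493
Price P = Σ PV = 10,230.4249.
Macaulay duration = Σ(t·PV) / P = 45,156.5493 / 10,230.4249 = 4.41395 years.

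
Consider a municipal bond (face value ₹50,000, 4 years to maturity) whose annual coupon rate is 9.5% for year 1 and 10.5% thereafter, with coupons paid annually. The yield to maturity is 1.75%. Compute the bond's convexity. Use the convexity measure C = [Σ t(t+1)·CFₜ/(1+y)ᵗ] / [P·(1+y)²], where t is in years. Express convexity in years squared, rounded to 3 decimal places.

16.477

With y = 0.0175:
  t   CF        PV=CF/(1+0.0175)^t    t·PV        t(t+1)·PV
  1     4,750.00     4,668.3047     4,668.3047       9,336.6093
  2     5,250.00     5,070.9633    10,141.9266      30,425.7798
  3     5,250.00     4,983.7477    14,951.2432      59,804.9726
  4    55,250.00    51,545.9574   206,183.8297   1,030,919.1486
  Σ                 66,268.9731   235,945.3042   1,130,486.5104
P = 66,268.9731.
Convexity = Σ t(t+1)·PV / [P·(1+y)²] = 1,130,486.5104 / (66,268.9731 × 1.035306) = 16.47731.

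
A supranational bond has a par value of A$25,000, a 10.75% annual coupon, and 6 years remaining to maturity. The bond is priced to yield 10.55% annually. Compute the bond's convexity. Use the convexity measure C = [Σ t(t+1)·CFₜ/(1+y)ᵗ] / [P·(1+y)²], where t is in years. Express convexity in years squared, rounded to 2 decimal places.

With y = 0.1055:
  t   CF        PV=CF/(1+0.1055)^t    t·PV        t(t+1)·PV
  1     2,687.50     2,431.0267     2,431.0267       4,862.0534
  2     2,687.50     2,199.0291     4,398.0582      13,194.1747
  3     2,687.50     1,989.1715     5,967.5146      23,870.0582
  4     2,687.50     1,799.3410     7,197.3642      35,986.8208
  5     2,687.50     1,627.6264     8,138.1322      48,828.7934
  6    27,687.50    15,168.1028    91,008.6165     637,060.3157
  Σ                 25,214.2976   119,140.7124     763,802.2162
P = 25,214.2976.
Convexity = Σ t(t+1)·PV / [P·(1+y)²] = 763,802.2162 / (25,214.2976 × 1.222130) = 24.78658.

24.79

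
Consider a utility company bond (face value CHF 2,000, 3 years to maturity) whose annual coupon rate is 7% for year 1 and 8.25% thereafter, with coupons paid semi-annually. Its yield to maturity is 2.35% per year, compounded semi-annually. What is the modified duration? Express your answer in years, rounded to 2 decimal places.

Periodic yield y = 0.01175. First find Macaulay duration:
  t   CF        PV=CF/(1+0.01175)^t    t·PV
  1        70.00        69.1871        69.1871
  2        70.00        68.3835       136.7671
  3        82.50        79.6589       238.9767
  4        82.50        78.7338       314.9351
  5        82.50        77.8194       389.0970
  6     2,082.50     1,941.5373    11,649.2236
  Σ                  2,315.3199    12,798.1866
P = 2,315.3199; Macaulay duration = 12,798.1866 / 2,315.3199 = 5.52761 half-year periods = 2.76381 years.
Modified duration = D_Mac / (1 + y) = 2.76381 / 1.01175 = 2.73171 years.

2.73 years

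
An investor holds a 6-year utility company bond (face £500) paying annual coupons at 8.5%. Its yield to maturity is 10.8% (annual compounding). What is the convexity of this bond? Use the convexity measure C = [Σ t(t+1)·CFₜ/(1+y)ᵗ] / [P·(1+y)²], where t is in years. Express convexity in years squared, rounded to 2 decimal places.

25.83

With y = 0.108:
  t   CF        PV=CF/(1+0.108)^t    t·PV        t(t+1)·PV
  1        42.50        38.3574        38.3574          76.7148
  2        42.50        34.6186        69.2372         207.7116
  3        42.50        31.2442        93.7327         374.9306
  4        42.50        28.1988       112.7950         563.9750
  5        42.50        25.4501       127.2507         763.5041
  6       542.50       293.1981     1,759.1887      12,314.3210
  Σ                    451.0672     2,200.5616      14,301.1571
P = 451.0672.
Convexity = Σ t(t+1)·PV / [P·(1+y)²] = 14,301.1571 / (451.0672 × 1.227664) = 25.82560.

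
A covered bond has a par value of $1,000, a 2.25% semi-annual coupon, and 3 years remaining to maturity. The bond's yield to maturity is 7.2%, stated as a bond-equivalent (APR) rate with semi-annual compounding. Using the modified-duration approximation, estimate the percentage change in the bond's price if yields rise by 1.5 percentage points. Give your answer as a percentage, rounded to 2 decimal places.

Periodic yield y = 0.036. Modified duration first:
  t   CF        PV=CF/(1+0.036)^t    t·PV
  1        11.25        10.8591        10.8591
  2        11.25        10.4817        20.9635
  3        11.25        10.1175        30.3525
  4        11.25         9.7659        39.0637
  5        11.25         9.4266        47.1329
  6     1,011.25       817.8996     4,907.3977
  Σ                    868.5504     5,055.7693
P = 868.5504; D_Mac = 5.82093 half-year periods = 2.91046 yrs; D_mod = 2.91046/(1+0.036) = 2.80933 yrs.
ΔP/P ≈ -D_mod · Δy = -2.80933 × (+0.015) = -0.042140 = -4.2140%.

-4.21%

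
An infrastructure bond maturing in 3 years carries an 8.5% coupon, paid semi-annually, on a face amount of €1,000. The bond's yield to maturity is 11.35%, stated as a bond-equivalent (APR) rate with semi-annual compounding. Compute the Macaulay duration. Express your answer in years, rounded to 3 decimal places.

2.698 years

Periodic yield y = 0.05675. Discount each cash flow and weight by its period:
  t   CF        PV=CF/(1+0.05675)^t    t·PV
  1        42.50        40.2176        40.2176
  2        42.50        38.0579        76.1157
  3        42.50        36.0141       108.0422
  4        42.50        34.0800       136.3201
  5        42.50        32.2498       161.2492
  6     1,042.50       748.5874     4,491.5245
  Σ                    929.2069     5,013.4694
Price P = Σ PV = 929.2069.
Macaulay duration = Σ(t·PV) / P = 5,013.4694 / 929.2069 = 5.39543 half-year periods.
In years: 5.39543 / 2 = 2.69771 years.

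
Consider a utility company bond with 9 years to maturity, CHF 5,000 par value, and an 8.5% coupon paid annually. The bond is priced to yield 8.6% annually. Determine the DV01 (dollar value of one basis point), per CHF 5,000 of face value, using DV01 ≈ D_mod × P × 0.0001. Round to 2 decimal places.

Periodic yield y = 0.086.
  t   CF        PV=CF/(1+0.086)^t    t·PV
  1       425.00       391.3444       391.3444
  2       425.00       360.3539       720.7079
  3       425.00       331.8176       995.4529
  4       425.00       305.5411     1,222.1644
  5       425.00       281.3454     1,406.7270
  6       425.00       259.0657     1,554.3944
  7       425.00       238.5504     1,669.8528
  8       425.00       219.6597     1,757.2774
  9     5,425.00     2,581.8518    23,236.6665
  Σ                  4,969.5301    32,954.5876
P = 4,969.5301; D_Mac = 6.63133 yrs; D_mod = 6.10620 yrs.
DV01 ≈ 6.10620 × 4,969.5301 × 0.0001 = 3.034492.

CHF 3.03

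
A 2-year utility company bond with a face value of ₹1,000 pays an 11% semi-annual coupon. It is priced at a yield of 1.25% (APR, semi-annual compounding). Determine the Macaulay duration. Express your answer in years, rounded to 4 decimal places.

Periodic yield y = 0.00625. Discount each cash flow and weight by its period:
  t   CF        PV=CF/(1+0.00625)^t    t·PV
  1        55.00        54.6584        54.6584
  2        55.00        54.3189       108.6378
  3        55.00        53.9815       161.9445
  4     1,055.00     1,029.0320     4,116.1281
  Σ                  1,191.9908     4,441.3687
Price P = Σ PV = 1,191.9908.
Macaulay duration = Σ(t·PV) / P = 4,441.3687 / 1,191.9908 = 3.72601 half-year periods.
In years: 3.72601 / 2 = 1.86300 years.

1.8630 years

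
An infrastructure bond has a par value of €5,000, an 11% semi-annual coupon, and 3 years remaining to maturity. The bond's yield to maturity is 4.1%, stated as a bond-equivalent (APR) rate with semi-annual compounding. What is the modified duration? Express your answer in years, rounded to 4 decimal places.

Periodic yield y = 0.0205. First find Macaulay duration:
  t   CF        PV=CF/(1+0.0205)^t    t·PV
  1       275.00       269.4757       269.4757
  2       275.00       264.0625       528.1249
  3       275.00       258.7579       776.2738
  4       275.00       253.5600     1,014.2398
  5       275.00       248.4664     1,242.3319
  6     5,275.00     4,670.2960    28,021.7762
  Σ                  5,964.6185    31,852.2224
P = 5,964.6185; Macaulay duration = 31,852.2224 / 5,964.6185 = 5.34019 half-year periods = 2.67010 years.
Modified duration = D_Mac / (1 + y) = 2.67010 / 1.0205 = 2.61646 years.

2.6165 years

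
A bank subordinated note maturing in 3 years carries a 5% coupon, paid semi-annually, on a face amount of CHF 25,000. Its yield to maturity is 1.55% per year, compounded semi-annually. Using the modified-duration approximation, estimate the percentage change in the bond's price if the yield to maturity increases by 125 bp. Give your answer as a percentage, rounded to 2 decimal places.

-3.51%

Periodic yield y = 0.00775. Modified duration first:
  t   CF        PV=CF/(1+0.00775)^t    t·PV
  1       625.00       620.1935       620.1935
  2       625.00       615.4240     1,230.8479
  3       625.00       610.6911     1,832.0733
  4       625.00       605.9947     2,423.9786
  5       625.00       601.3343     3,006.6715
  6    25,625.00    24,465.1021   146,790.6128
  Σ                 27,518.7397   155,904.3777
P = 27,518.7397; D_Mac = 5.66539 half-year periods = 2.83269 yrs; D_mod = 2.83269/(1+0.00775) = 2.81091 yrs.
ΔP/P ≈ -D_mod · Δy = -2.81091 × (+0.0125) = -0.035136 = -3.5136%.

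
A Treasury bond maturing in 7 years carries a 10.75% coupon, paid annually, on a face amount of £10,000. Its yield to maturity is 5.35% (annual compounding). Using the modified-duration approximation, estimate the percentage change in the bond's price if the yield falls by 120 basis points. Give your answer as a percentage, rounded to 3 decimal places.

Periodic yield y = 0.0535. Modified duration first:
  t   CF        PV=CF/(1+0.0535)^t    t·PV
  1     1,075.00     1,020.4082     1,020.4082
  2     1,075.00       968.5887     1,937.1773
  3     1,075.00       919.4007     2,758.2022
  4     1,075.00       872.7107     3,490.8428
  5     1,075.00       828.3917     4,141.9587
  6     1,075.00       786.3234     4,717.9407
  7    11,075.00     7,689.5682    53,826.9777
  Σ                 13,085.3917    71,893.5076
P = 13,085.3917; D_Mac = 5.49418 yrs; D_mod = 5.49418/(1+0.0535) = 5.21517 yrs.
ΔP/P ≈ -D_mod · Δy = -5.21517 × (-0.012) = +0.062582 = +6.2582%.

+6.258%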